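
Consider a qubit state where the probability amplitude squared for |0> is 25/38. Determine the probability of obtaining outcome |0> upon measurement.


|alpha|^2 = 25/38 = 0.6579
|beta|^2 = 1 - 25/38 = 13/38 = 0.3421
P(|0>) = |alpha|^2 = 0.6579

0.6579


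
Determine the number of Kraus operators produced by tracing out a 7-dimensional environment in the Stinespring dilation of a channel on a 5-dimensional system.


Tracing out the environment in an orthonormal basis {|i>_E} gives Kraus operators K_i = <i|_E U |0>_E.
Number of Kraus operators = dim(H_env) = d_env
= 7

7


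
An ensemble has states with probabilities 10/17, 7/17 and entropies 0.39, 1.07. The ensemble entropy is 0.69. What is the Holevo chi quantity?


chi = S(rho) - sum_i p_i * S(rho_i)
Weighted entropy = 10/17 * 0.39 + 7/17 * 1.07
= 0.6700
chi = 0.69 - 0.6700
= 0.0200

0.0200


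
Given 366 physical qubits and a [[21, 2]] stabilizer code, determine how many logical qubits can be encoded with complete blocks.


Each code block uses 21 physical qubits for 2 logical qubit(s).
Number of complete blocks = floor(366 / 21) = 17
Logical qubits = 17 * 2
= 34

34


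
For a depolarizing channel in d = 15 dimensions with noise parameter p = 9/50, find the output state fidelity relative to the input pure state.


F = (1-p) + p/d
= (1 - 0.1800) + 0.1800/15
= 0.8200 + 0.0120
= 0.8320

0.8320


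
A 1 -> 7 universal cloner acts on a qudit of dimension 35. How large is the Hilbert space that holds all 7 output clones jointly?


Output space = H^(tensor 7) where dim(H) = 35
dim = 35^7
= 1225 (after 2 factors)
= 42875 (after 3 factors)
= 1500625 (after 4 factors)
= 52521875 (after 5 factors)
= 1838265625 (after 6 factors)
= 64339296875 (after 7 factors)
= 64339296875

64339296875


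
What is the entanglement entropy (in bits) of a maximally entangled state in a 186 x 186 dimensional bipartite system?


For a maximally entangled state in d x d:
S = log2(d) = log2(186)
= 7.5392

7.5392


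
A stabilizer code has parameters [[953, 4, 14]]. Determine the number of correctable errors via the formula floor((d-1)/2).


Code parameters: [[953, 4, 14]], distance d = 14.
Number of correctable errors = floor((d-1)/2)
= floor((14 - 1)/2)
= floor(13/2)
= 6

6


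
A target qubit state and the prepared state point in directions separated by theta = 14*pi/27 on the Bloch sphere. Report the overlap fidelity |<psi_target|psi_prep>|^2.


For states separated by angle theta on Bloch sphere:
F = cos^2(theta/2)
theta = 14*pi/27 = 1.6290
theta/2 = 0.8145
cos(theta/2) = 0.6862
F = 0.4709

0.4709


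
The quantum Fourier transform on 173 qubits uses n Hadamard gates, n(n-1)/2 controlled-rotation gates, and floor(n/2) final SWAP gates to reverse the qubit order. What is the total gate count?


Hadamard gates: 173
Controlled rotations: n*(n-1)/2 = 173*172/2 = 14878
SWAP gates: floor(n/2) = floor(173/2) = 86
Total = 173 + 14878 + 86
= 15137

15137


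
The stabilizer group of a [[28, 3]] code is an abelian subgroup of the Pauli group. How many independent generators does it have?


For an [[n,k]] stabilizer code:
Number of stabilizer generators = n - k
= 28 - 3
= 25

25


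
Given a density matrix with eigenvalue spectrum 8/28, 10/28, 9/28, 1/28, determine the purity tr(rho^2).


tr(rho^2) = sum of eigenvalues squared
= (8/28)^2 + (10/28)^2 + (9/28)^2 + (1/28)^2
= (64 + 100 + 81 + 1) / 784
= 246/784
= 0.3138

0.3138


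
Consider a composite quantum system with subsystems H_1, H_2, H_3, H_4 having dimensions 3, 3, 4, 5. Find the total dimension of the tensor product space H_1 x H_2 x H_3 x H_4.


dim(H_1 x H_2 x H_3 x H_4) = 3 * 3 * 4 * 5
= 9 * 4 * 5
= 36 * 5
= 180

180


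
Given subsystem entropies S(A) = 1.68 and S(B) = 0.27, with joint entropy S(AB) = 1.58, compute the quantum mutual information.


I(A:B) = S(A) + S(B) - S(AB)
= 1.68 + 0.27 - 1.58
= 0.3700

0.3700


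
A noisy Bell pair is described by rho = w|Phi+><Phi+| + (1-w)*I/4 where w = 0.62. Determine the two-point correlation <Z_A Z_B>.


|Phi+> = (|00> + |11>)/sqrt(2)
For the pure Bell state, <Z_A Z_B> = +1 (Bell-state Pauli correlator).
The maximally-mixed part I/4 has tr(I/4 * P tensor P) = 0 for any traceless Pauli P.
So <Z_A Z_B>_rho = w * (+1) + (1 - w) * 0
= 0.62 * (+1)
= 0.6200

0.6200


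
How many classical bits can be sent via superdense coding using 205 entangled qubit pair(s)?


Superdense coding allows 2 classical bits per shared entangled pair.
205 pair(s) -> 2 * 205 = 410 classical bits

410


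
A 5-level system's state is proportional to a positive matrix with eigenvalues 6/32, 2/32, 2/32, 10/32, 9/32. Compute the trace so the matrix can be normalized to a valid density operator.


tr(M) = sum of eigenvalues
= 6/32 + 2/32 + 2/32 + 10/32 + 9/32
= 29/32
= 0.9062

0.9062


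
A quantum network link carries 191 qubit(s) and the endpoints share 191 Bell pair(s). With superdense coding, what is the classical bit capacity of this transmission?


Superdense coding allows 2 classical bits per shared entangled pair.
191 pair(s) -> 2 * 191 = 382 classical bits

382


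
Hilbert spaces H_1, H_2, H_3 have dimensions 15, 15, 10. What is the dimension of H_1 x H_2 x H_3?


dim(H_1 x H_2 x H_3) = 15 * 15 * 10
= 225 * 10
= 2250

2250


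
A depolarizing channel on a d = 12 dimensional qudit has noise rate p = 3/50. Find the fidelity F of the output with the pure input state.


F = (1-p) + p/d
= (1 - 0.0600) + 0.0600/12
= 0.9400 + 0.0050
= 0.9450

0.9450


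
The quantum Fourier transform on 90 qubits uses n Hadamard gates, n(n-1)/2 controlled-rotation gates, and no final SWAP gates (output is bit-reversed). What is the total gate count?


Hadamard gates: 90
Controlled rotations: n*(n-1)/2 = 90*89/2 = 4005
SWAP gates: 0 (omitted)
Total = 90 + 4005
= 4095

4095


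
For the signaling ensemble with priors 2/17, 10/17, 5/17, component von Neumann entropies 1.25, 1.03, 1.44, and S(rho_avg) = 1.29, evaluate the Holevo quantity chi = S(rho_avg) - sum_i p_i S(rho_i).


chi = S(rho) - sum_i p_i * S(rho_i)
Weighted entropy = 2/17 * 1.25 + 10/17 * 1.03 + 5/17 * 1.44
= 1.1765
chi = 1.29 - 1.1765
= 0.1135

0.1135


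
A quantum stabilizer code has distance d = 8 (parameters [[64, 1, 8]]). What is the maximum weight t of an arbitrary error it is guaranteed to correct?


Code parameters: [[64, 1, 8]], distance d = 8.
Number of correctable errors = floor((d-1)/2)
= floor((8 - 1)/2)
= floor(7/2)
= 3

3


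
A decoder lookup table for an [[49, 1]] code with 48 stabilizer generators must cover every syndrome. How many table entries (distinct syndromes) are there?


Each stabilizer generator gives a binary (+1 or -1) measurement outcome.
With 48 independent generators:
Total syndromes = 2^48
= 281474976710656

281474976710656


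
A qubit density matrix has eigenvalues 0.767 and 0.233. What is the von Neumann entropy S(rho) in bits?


S = -p*log2(p) - (1-p)*log2(1-p)
p = 0.7670, 1-p = 0.2330
= -0.7670 * log2(0.7670) - 0.2330 * log2(0.2330)
= -(-0.2935) - (-0.4897)
= 0.7832

0.7832


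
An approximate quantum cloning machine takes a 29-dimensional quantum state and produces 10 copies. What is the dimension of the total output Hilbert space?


Output space = H^(tensor 10) where dim(H) = 29
dim = 29^10
= 841 (after 2 factors)
= 24389 (after 3 factors)
= 707281 (after 4 factors)
= 20511149 (after 5 factors)
= 594823321 (after 6 factors)
= 17249876309 (after 7 factors)
= 500246412961 (after 8 factors)
= 14507145975869 (after 9 factors)
= 420707233300201 (after 10 factors)
= 420707233300201

420707233300201


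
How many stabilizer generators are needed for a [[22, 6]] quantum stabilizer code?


For an [[n,k]] stabilizer code:
Number of stabilizer generators = n - k
= 22 - 6
= 16

16


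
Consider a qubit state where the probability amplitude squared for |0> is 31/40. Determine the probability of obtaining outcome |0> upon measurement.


|alpha|^2 = 31/40 = 0.7750
|beta|^2 = 1 - 31/40 = 9/40 = 0.2250
P(|0>) = |alpha|^2 = 0.7750

0.7750


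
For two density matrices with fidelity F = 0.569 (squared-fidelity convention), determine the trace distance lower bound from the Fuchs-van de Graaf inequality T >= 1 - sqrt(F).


Fuchs-van de Graaf (squared-fidelity convention): 1 - sqrt(F) <= T <= sqrt(1 - F).
Lower bound: T >= 1 - sqrt(F)
sqrt(F) = sqrt(0.569) = 0.7543
T >= 1 - 0.7543
T >= 0.2457

0.2457


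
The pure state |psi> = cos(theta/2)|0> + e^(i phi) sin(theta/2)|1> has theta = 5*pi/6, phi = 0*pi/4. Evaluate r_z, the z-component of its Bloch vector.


theta = 2.6180, phi = 0.0000
r_z = cos(theta) = -0.8660

-0.8660


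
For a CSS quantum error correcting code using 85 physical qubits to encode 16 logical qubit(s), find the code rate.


Code rate R = k/n
= 16/85
= 0.1882

0.1882


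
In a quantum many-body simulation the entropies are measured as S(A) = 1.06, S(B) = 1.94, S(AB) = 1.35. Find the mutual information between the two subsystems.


I(A:B) = S(A) + S(B) - S(AB)
= 1.06 + 1.94 - 1.35
= 1.6500

1.6500


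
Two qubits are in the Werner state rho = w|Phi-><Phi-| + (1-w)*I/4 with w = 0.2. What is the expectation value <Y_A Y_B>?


|Phi-> = (|00> - |11>)/sqrt(2)
For the pure Bell state, <Y_A Y_B> = +1 (Bell-state Pauli correlator).
The maximally-mixed part I/4 has tr(I/4 * P tensor P) = 0 for any traceless Pauli P.
So <Y_A Y_B>_rho = w * (+1) + (1 - w) * 0
= 0.2 * (+1)
= 0.2000

0.2000


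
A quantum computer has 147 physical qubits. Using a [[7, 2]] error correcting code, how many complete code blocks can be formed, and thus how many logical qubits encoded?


Each code block uses 7 physical qubits for 2 logical qubit(s).
Number of complete blocks = floor(147 / 7) = 21
Logical qubits = 21 * 2
= 42

42


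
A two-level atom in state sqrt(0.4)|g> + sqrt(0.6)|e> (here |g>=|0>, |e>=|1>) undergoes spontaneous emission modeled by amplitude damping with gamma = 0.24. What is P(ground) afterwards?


For amplitude damping with parameter gamma on state sqrt(a)|0> + sqrt(b)|1>:
alpha^2 = 0.4, beta^2 = 0.6
P(|0>) = alpha^2 + gamma * beta^2
= 0.4 + 0.24 * 0.6
= 0.4 + 0.1440
= 0.5440

0.5440


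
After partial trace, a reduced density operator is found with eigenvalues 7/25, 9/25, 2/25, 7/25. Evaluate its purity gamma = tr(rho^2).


tr(rho^2) = sum of eigenvalues squared
= (7/25)^2 + (9/25)^2 + (2/25)^2 + (7/25)^2
= (49 + 81 + 4 + 49) / 625
= 183/625
= 0.2928

0.2928


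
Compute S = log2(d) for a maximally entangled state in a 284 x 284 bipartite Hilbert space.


For a maximally entangled state in d x d:
S = log2(d) = log2(284)
= 8.1497

8.1497


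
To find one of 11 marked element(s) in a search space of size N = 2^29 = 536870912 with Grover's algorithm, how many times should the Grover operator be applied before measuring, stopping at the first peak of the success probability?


After j Grover iterations the success probability is P(j) = sin^2((2j+1)*theta), where sin(theta) = sqrt(k/N).
N = 2^29 = 536870912, k = 11
sin(theta) = sqrt(k/N) = 0.0001431401294
theta = arcsin(sqrt(k/N)) = 0.0001431401299 rad
P(j) reaches its first maximum when (2j+1)*theta is as close as possible to pi/2, i.e. j = round(pi/(4*theta) - 1/2).
pi/(4*theta) - 1/2 = 5486.4181
(For comparison, the common estimate pi/4 * sqrt(N/k) = 5486.9181; the exact maximiser is used here.)
Optimal iterations = 5486

5486


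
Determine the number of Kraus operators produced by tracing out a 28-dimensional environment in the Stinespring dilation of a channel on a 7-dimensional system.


Tracing out the environment in an orthonormal basis {|i>_E} gives Kraus operators K_i = <i|_E U |0>_E.
Number of Kraus operators = dim(H_env) = d_env
= 28

28


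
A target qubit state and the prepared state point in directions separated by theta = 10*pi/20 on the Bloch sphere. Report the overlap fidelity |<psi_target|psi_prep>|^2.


For states separated by angle theta on Bloch sphere:
F = cos^2(theta/2)
theta = 10*pi/20 = 1.5708
theta/2 = 0.7854
cos(theta/2) = 0.7071
F = 0.5000

0.5000


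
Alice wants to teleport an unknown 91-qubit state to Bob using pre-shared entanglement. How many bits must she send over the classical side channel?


Quantum teleportation requires 2 classical bits per qubit teleported.
91 qubit(s) -> 2 * 91 = 182 classical bits

182


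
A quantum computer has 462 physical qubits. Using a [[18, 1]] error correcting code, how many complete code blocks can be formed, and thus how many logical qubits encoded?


Each code block uses 18 physical qubits for 1 logical qubit(s).
Number of complete blocks = floor(462 / 18) = 25
Logical qubits = 25 * 1
= 25

25


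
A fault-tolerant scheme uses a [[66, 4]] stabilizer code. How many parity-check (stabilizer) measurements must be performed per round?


For an [[n,k]] stabilizer code:
Number of stabilizer generators = n - k
= 66 - 4
= 62

62


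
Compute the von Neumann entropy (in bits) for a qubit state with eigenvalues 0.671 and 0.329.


S = -p*log2(p) - (1-p)*log2(1-p)
p = 0.6710, 1-p = 0.3290
= -0.6710 * log2(0.6710) - 0.3290 * log2(0.3290)
= -(-0.3862) - (-0.5277)
= 0.9139

0.9139


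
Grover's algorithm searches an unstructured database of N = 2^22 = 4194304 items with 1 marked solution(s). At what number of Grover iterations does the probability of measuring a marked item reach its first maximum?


After j Grover iterations the success probability is P(j) = sin^2((2j+1)*theta), where sin(theta) = sqrt(k/N).
N = 2^22 = 4194304, k = 1
sin(theta) = sqrt(k/N) = 0.00048828125
theta = arcsin(sqrt(k/N)) = 0.0004882812694 rad
P(j) reaches its first maximum when (2j+1)*theta is as close as possible to pi/2, i.e. j = round(pi/(4*theta) - 1/2).
pi/(4*theta) - 1/2 = 1607.9954
(For comparison, the common estimate pi/4 * sqrt(N/k) = 1608.4954; the exact maximiser is used here.)
Optimal iterations = 1608

1608


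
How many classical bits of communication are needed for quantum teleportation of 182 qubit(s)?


Quantum teleportation requires 2 classical bits per qubit teleported.
182 qubit(s) -> 2 * 182 = 364 classical bits

364


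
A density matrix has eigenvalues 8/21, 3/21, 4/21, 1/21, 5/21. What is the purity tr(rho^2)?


tr(rho^2) = sum of eigenvalues squared
= (8/21)^2 + (3/21)^2 + (4/21)^2 + (1/21)^2 + (5/21)^2
= (64 + 9 + 16 + 1 + 25) / 441
= 115/441
= 0.2608

0.2608


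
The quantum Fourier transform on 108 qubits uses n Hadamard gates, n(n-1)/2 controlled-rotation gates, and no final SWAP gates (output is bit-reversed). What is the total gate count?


Hadamard gates: 108
Controlled rotations: n*(n-1)/2 = 108*107/2 = 5778
SWAP gates: 0 (omitted)
Total = 108 + 5778
= 5886

5886


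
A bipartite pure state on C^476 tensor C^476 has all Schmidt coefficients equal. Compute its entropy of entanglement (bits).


For a maximally entangled state in d x d:
S = log2(d) = log2(476)
= 8.8948

8.8948


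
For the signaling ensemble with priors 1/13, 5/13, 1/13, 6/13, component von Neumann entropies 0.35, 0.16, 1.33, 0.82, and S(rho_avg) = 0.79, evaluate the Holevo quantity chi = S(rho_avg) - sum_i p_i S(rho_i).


chi = S(rho) - sum_i p_i * S(rho_i)
Weighted entropy = 1/13 * 0.35 + 5/13 * 0.16 + 1/13 * 1.33 + 6/13 * 0.82
= 0.5692
chi = 0.79 - 0.5692
= 0.2208

0.2208


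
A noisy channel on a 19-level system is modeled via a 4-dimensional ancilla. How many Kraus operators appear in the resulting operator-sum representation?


Tracing out the environment in an orthonormal basis {|i>_E} gives Kraus operators K_i = <i|_E U |0>_E.
Number of Kraus operators = dim(H_env) = d_env
= 4

4


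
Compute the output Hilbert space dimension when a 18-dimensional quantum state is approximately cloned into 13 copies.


Output space = H^(tensor 13) where dim(H) = 18
dim = 18^13
= 324 (after 2 factors)
= 5832 (after 3 factors)
= 104976 (after 4 factors)
= 1889568 (after 5 factors)
= 34012224 (after 6 factors)
= 612220032 (after 7 factors)
= 11019960576 (after 8 factors)
= 198359290368 (after 9 factors)
= 3570467226624 (after 10 factors)
= 64268410079232 (after 11 factors)
= 1156831381426176 (after 12 factors)
= 20822964865671168 (after 13 factors)
= 20822964865671168

20822964865671168


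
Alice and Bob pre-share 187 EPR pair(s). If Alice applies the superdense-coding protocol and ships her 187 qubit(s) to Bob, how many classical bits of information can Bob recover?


Superdense coding allows 2 classical bits per shared entangled pair.
187 pair(s) -> 2 * 187 = 374 classical bits

374


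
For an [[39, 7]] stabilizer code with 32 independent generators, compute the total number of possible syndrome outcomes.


Each stabilizer generator gives a binary (+1 or -1) measurement outcome.
With 32 independent generators:
Total syndromes = 2^32
= 4294967296

4294967296


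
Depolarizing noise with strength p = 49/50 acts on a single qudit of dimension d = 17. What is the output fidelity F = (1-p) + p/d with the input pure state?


F = (1-p) + p/d
= (1 - 0.9800) + 0.9800/17
= 0.0200 + 0.0576
= 0.0776

0.0776


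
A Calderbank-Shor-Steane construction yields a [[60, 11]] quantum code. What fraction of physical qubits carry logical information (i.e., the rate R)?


Code rate R = k/n
= 11/60
= 0.1833

0.1833


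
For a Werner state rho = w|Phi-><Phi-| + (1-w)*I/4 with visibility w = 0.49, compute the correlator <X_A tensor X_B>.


|Phi-> = (|00> - |11>)/sqrt(2)
For the pure Bell state, <X_A X_B> = -1 (Bell-state Pauli correlator).
The maximally-mixed part I/4 has tr(I/4 * P tensor P) = 0 for any traceless Pauli P.
So <X_A X_B>_rho = w * (-1) + (1 - w) * 0
= 0.49 * (-1)
= -0.4900

-0.4900


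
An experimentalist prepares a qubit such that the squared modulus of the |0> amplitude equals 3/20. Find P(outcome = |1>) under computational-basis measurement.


|alpha|^2 = 3/20 = 0.1500
|beta|^2 = 1 - 3/20 = 17/20 = 0.8500
P(|1>) = |beta|^2 = 0.8500

0.8500


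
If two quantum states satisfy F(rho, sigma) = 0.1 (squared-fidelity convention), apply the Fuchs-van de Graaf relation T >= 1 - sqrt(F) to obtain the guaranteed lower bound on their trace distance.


Fuchs-van de Graaf (squared-fidelity convention): 1 - sqrt(F) <= T <= sqrt(1 - F).
Lower bound: T >= 1 - sqrt(F)
sqrt(F) = sqrt(0.1) = 0.3162
T >= 1 - 0.3162
T >= 0.6838

0.6838


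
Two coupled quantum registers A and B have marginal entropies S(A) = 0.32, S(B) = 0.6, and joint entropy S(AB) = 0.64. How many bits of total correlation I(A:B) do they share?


I(A:B) = S(A) + S(B) - S(AB)
= 0.32 + 0.6 - 0.64
= 0.2800

0.2800


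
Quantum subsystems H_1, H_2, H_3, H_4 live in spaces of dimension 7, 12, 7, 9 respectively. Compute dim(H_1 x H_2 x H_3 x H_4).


dim(H_1 x H_2 x H_3 x H_4) = 7 * 12 * 7 * 9
= 84 * 7 * 9
= 588 * 9
= 5292

5292


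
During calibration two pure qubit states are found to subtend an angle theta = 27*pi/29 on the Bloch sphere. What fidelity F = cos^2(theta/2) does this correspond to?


For states separated by angle theta on Bloch sphere:
F = cos^2(theta/2)
theta = 27*pi/29 = 2.9249
theta/2 = 1.4625
cos(theta/2) = 0.1081
F = 0.0117

0.0117


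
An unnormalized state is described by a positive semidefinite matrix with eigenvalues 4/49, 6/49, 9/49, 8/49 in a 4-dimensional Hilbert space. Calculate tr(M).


tr(M) = sum of eigenvalues
= 4/49 + 6/49 + 9/49 + 8/49
= 27/49
= 0.5510

0.5510


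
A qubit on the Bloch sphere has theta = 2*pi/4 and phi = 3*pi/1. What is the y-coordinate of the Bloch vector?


theta = 1.5708, phi = 9.4248
r_y = sin(theta)*sin(phi) = 1.0000 * 0.0000
r_y = 0.0000

0.0000


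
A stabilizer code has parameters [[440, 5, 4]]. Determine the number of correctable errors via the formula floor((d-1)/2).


Code parameters: [[440, 5, 4]], distance d = 4.
Number of correctable errors = floor((d-1)/2)
= floor((4 - 1)/2)
= floor(3/2)
= 1

1


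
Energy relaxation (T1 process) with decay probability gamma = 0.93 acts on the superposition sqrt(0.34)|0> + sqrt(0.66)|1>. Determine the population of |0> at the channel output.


For amplitude damping with parameter gamma on state sqrt(a)|0> + sqrt(b)|1>:
alpha^2 = 0.34, beta^2 = 0.66
P(|0>) = alpha^2 + gamma * beta^2
= 0.34 + 0.93 * 0.66
= 0.34 + 0.6138
= 0.9538

0.9538


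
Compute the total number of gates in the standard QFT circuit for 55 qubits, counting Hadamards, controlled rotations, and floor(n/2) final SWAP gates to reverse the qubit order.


Hadamard gates: 55
Controlled rotations: n*(n-1)/2 = 55*54/2 = 1485
SWAP gates: floor(n/2) = floor(55/2) = 27
Total = 55 + 1485 + 27
= 1567

1567


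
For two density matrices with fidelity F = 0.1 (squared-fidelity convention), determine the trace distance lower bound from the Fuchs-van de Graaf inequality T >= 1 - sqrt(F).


Fuchs-van de Graaf (squared-fidelity convention): 1 - sqrt(F) <= T <= sqrt(1 - F).
Lower bound: T >= 1 - sqrt(F)
sqrt(F) = sqrt(0.1) = 0.3162
T >= 1 - 0.3162
T >= 0.6838

0.6838


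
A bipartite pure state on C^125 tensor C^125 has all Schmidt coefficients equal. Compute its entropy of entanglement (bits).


For a maximally entangled state in d x d:
S = log2(d) = log2(125)
= 6.9658

6.9658


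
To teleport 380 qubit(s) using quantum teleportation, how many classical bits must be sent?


Quantum teleportation requires 2 classical bits per qubit teleported.
380 qubit(s) -> 2 * 380 = 760 classical bits

760


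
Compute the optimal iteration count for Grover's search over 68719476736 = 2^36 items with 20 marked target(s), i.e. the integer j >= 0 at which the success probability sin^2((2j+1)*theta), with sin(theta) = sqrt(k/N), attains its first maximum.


After j Grover iterations the success probability is P(j) = sin^2((2j+1)*theta), where sin(theta) = sqrt(k/N).
N = 2^36 = 68719476736, k = 20
sin(theta) = sqrt(k/N) = 1.70598448e-05
theta = arcsin(sqrt(k/N)) = 1.70598448e-05 rad
P(j) reaches its first maximum when (2j+1)*theta is as close as possible to pi/2, i.e. j = round(pi/(4*theta) - 1/2).
pi/(4*theta) - 1/2 = 46037.3258
(For comparison, the common estimate pi/4 * sqrt(N/k) = 46037.8258; the exact maximiser is used here.)
Optimal iterations = 46037

46037


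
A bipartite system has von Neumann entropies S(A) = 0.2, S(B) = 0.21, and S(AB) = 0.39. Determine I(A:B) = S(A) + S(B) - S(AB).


I(A:B) = S(A) + S(B) - S(AB)
= 0.2 + 0.21 - 0.39
= 0.0200

0.0200


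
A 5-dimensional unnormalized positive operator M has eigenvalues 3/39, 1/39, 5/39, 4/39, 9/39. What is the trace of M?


tr(M) = sum of eigenvalues
= 3/39 + 1/39 + 5/39 + 4/39 + 9/39
= 22/39
= 0.5641

0.5641


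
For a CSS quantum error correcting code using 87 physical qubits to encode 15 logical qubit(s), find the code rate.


Code rate R = k/n
= 15/87
= 0.1724

0.1724


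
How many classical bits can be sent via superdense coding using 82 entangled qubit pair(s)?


Superdense coding allows 2 classical bits per shared entangled pair.
82 pair(s) -> 2 * 82 = 164 classical bits

164


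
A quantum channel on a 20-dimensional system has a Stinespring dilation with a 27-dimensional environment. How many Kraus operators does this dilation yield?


Tracing out the environment in an orthonormal basis {|i>_E} gives Kraus operators K_i = <i|_E U |0>_E.
Number of Kraus operators = dim(H_env) = d_env
= 27

27


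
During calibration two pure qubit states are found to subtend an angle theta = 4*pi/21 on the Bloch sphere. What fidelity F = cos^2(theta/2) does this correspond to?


For states separated by angle theta on Bloch sphere:
F = cos^2(theta/2)
theta = 4*pi/21 = 0.5984
theta/2 = 0.2992
cos(theta/2) = 0.9556
F = 0.9131

0.9131


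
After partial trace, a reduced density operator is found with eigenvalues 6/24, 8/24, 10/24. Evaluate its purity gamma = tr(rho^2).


tr(rho^2) = sum of eigenvalues squared
= (6/24)^2 + (8/24)^2 + (10/24)^2
= (36 + 64 + 100) / 576
= 200/576
= 0.3472

0.3472


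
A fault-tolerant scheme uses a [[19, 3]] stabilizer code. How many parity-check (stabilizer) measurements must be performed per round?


For an [[n,k]] stabilizer code:
Number of stabilizer generators = n - k
= 19 - 3
= 16

16


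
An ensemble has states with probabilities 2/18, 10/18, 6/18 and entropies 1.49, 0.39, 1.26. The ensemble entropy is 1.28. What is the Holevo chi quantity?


chi = S(rho) - sum_i p_i * S(rho_i)
Weighted entropy = 2/18 * 1.49 + 10/18 * 0.39 + 6/18 * 1.26
= 0.8022
chi = 1.28 - 0.8022
= 0.4778

0.4778


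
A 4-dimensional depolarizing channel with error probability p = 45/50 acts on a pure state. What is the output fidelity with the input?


F = (1-p) + p/d
= (1 - 0.9000) + 0.9000/4
= 0.1000 + 0.2250
= 0.3250

0.3250


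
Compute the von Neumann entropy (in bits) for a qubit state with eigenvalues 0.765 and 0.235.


S = -p*log2(p) - (1-p)*log2(1-p)
p = 0.7650, 1-p = 0.2350
= -0.7650 * log2(0.7650) - 0.2350 * log2(0.2350)
= -(-0.2956) - (-0.4910)
= 0.7866

0.7866


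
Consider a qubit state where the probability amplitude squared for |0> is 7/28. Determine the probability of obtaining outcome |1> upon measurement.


|alpha|^2 = 7/28 = 0.2500
|beta|^2 = 1 - 7/28 = 21/28 = 0.7500
P(|1>) = |beta|^2 = 0.7500

0.7500


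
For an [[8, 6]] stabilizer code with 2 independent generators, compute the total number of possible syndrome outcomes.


Each stabilizer generator gives a binary (+1 or -1) measurement outcome.
With 2 independent generators:
Total syndromes = 2^2
= 4

4


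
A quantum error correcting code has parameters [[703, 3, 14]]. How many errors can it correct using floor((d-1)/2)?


Code parameters: [[703, 3, 14]], distance d = 14.
Number of correctable errors = floor((d-1)/2)
= floor((14 - 1)/2)
= floor(13/2)
= 6

6


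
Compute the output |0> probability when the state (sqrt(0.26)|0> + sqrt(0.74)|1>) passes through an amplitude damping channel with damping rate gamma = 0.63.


For amplitude damping with parameter gamma on state sqrt(a)|0> + sqrt(b)|1>:
alpha^2 = 0.26, beta^2 = 0.74
P(|0>) = alpha^2 + gamma * beta^2
= 0.26 + 0.63 * 0.74
= 0.26 + 0.4662
= 0.7262

0.7262


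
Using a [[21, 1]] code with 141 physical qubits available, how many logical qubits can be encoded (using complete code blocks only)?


Each code block uses 21 physical qubits for 1 logical qubit(s).
Number of complete blocks = floor(141 / 21) = 6
Logical qubits = 6 * 1
= 6

6


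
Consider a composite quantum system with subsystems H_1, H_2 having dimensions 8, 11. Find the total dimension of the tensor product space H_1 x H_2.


dim(H_1 x H_2) = 8 * 11
= 88

88


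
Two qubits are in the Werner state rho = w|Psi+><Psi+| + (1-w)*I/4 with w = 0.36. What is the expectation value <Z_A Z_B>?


|Psi+> = (|01> + |10>)/sqrt(2)
For the pure Bell state, <Z_A Z_B> = -1 (Bell-state Pauli correlator).
The maximally-mixed part I/4 has tr(I/4 * P tensor P) = 0 for any traceless Pauli P.
So <Z_A Z_B>_rho = w * (-1) + (1 - w) * 0
= 0.36 * (-1)
= -0.3600

-0.3600


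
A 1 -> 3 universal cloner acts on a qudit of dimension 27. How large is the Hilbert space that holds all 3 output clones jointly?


Output space = H^(tensor 3) where dim(H) = 27
dim = 27^3
= 729 (after 2 factors)
= 19683 (after 3 factors)
= 19683

19683


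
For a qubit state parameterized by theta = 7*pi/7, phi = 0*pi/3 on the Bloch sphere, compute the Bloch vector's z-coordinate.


theta = 3.1416, phi = 0.0000
r_z = cos(theta) = -1.0000

-1.0000


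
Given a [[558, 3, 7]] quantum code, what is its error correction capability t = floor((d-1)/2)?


Code parameters: [[558, 3, 7]], distance d = 7.
Number of correctable errors = floor((d-1)/2)
= floor((7 - 1)/2)
= floor(6/2)
= 3

3


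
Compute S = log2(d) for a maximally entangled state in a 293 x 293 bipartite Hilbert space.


For a maximally entangled state in d x d:
S = log2(d) = log2(293)
= 8.1948

8.1948


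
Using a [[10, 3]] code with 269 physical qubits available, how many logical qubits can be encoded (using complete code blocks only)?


Each code block uses 10 physical qubits for 3 logical qubit(s).
Number of complete blocks = floor(269 / 10) = 26
Logical qubits = 26 * 3
= 78

78


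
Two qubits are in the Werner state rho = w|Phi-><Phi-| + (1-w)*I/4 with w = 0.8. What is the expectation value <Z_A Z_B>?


|Phi-> = (|00> - |11>)/sqrt(2)
For the pure Bell state, <Z_A Z_B> = +1 (Bell-state Pauli correlator).
The maximally-mixed part I/4 has tr(I/4 * P tensor P) = 0 for any traceless Pauli P.
So <Z_A Z_B>_rho = w * (+1) + (1 - w) * 0
= 0.8 * (+1)
= 0.8000

0.8000


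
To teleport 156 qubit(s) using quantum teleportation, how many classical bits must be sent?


Quantum teleportation requires 2 classical bits per qubit teleported.
156 qubit(s) -> 2 * 156 = 312 classical bits

312


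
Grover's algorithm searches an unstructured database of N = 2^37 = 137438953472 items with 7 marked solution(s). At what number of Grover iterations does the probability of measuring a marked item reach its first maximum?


After j Grover iterations the success probability is P(j) = sin^2((2j+1)*theta), where sin(theta) = sqrt(k/N).
N = 2^37 = 137438953472, k = 7
sin(theta) = sqrt(k/N) = 7.136645101e-06
theta = arcsin(sqrt(k/N)) = 7.136645101e-06 rad
P(j) reaches its first maximum when (2j+1)*theta is as close as possible to pi/2, i.e. j = round(pi/(4*theta) - 1/2).
pi/(4*theta) - 1/2 = 110050.9531
(For comparison, the common estimate pi/4 * sqrt(N/k) = 110051.4531; the exact maximiser is used here.)
Optimal iterations = 110051

110051


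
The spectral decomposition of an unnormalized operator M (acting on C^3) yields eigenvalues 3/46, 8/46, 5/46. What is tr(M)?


tr(M) = sum of eigenvalues
= 3/46 + 8/46 + 5/46
= 16/46
= 0.3478

0.3478


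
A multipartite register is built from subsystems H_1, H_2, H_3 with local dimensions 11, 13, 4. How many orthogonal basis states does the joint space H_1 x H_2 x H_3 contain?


dim(H_1 x H_2 x H_3) = 11 * 13 * 4
= 143 * 4
= 572

572


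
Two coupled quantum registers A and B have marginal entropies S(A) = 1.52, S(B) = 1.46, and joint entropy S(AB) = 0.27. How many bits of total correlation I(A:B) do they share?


I(A:B) = S(A) + S(B) - S(AB)
= 1.52 + 1.46 - 0.27
= 2.7100

2.7100


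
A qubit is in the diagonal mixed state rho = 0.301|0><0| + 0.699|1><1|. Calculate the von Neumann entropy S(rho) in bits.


S = -p*log2(p) - (1-p)*log2(1-p)
p = 0.3010, 1-p = 0.6990
= -0.3010 * log2(0.3010) - 0.6990 * log2(0.6990)
= -(-0.5214) - (-0.3611)
= 0.8825

0.8825


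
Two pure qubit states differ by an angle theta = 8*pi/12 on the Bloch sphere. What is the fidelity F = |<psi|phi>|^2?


For states separated by angle theta on Bloch sphere:
F = cos^2(theta/2)
theta = 8*pi/12 = 2.0944
theta/2 = 1.0472
cos(theta/2) = 0.5000
F = 0.2500

0.2500


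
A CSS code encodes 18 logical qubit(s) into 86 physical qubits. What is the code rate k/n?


Code rate R = k/n
= 18/86
= 0.2093

0.2093


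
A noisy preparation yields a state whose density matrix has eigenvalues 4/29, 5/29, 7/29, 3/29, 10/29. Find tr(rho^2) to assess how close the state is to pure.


tr(rho^2) = sum of eigenvalues squared
= (4/29)^2 + (5/29)^2 + (7/29)^2 + (3/29)^2 + (10/29)^2
= (16 + 25 + 49 + 9 + 100) / 841
= 199/841
= 0.2366

0.2366


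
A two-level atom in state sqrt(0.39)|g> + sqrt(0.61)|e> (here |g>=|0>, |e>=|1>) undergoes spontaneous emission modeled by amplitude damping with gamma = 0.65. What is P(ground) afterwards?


For amplitude damping with parameter gamma on state sqrt(a)|0> + sqrt(b)|1>:
alpha^2 = 0.39, beta^2 = 0.61
P(|0>) = alpha^2 + gamma * beta^2
= 0.39 + 0.65 * 0.61
= 0.39 + 0.3965
= 0.7865

0.7865


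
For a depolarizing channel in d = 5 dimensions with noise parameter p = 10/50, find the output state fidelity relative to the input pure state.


F = (1-p) + p/d
= (1 - 0.2000) + 0.2000/5
= 0.8000 + 0.0400
= 0.8400

0.8400


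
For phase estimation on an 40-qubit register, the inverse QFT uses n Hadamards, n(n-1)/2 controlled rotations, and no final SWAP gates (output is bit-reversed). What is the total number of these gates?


Hadamard gates: 40
Controlled rotations: n*(n-1)/2 = 40*39/2 = 780
SWAP gates: 0 (omitted)
Total = 40 + 780
= 820

820


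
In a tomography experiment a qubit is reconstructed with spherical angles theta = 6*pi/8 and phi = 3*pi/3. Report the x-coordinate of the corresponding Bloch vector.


theta = 2.3562, phi = 3.1416
r_x = sin(theta)*cos(phi) = 0.7071 * -1.0000
r_x = -0.7071

-0.7071


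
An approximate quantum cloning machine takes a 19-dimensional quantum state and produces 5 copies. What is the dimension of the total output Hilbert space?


Output space = H^(tensor 5) where dim(H) = 19
dim = 19^5
= 361 (after 2 factors)
= 6859 (after 3 factors)
= 130321 (after 4 factors)
= 2476099 (after 5 factors)
= 2476099

2476099


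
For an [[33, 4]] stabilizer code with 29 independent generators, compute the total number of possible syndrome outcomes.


Each stabilizer generator gives a binary (+1 or -1) measurement outcome.
With 29 independent generators:
Total syndromes = 2^29
= 536870912

536870912


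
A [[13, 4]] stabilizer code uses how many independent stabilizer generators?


For an [[n,k]] stabilizer code:
Number of stabilizer generators = n - k
= 13 - 4
= 9

9


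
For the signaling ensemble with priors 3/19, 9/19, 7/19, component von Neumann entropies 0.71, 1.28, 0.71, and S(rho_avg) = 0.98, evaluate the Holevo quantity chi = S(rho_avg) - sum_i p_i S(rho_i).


chi = S(rho) - sum_i p_i * S(rho_i)
Weighted entropy = 3/19 * 0.71 + 9/19 * 1.28 + 7/19 * 0.71
= 0.9800
chi = 0.98 - 0.9800
= 0.0000

0.0000


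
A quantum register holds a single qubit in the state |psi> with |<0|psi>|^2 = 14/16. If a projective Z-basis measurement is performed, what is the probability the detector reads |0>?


|alpha|^2 = 14/16 = 0.8750
|beta|^2 = 1 - 14/16 = 2/16 = 0.1250
P(|0>) = |alpha|^2 = 0.8750

0.8750


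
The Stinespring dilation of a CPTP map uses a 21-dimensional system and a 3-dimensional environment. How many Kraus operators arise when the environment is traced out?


Tracing out the environment in an orthonormal basis {|i>_E} gives Kraus operators K_i = <i|_E U |0>_E.
Number of Kraus operators = dim(H_env) = d_env
= 3

3


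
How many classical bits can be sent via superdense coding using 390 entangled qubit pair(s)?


Superdense coding allows 2 classical bits per shared entangled pair.
390 pair(s) -> 2 * 390 = 780 classical bits

780


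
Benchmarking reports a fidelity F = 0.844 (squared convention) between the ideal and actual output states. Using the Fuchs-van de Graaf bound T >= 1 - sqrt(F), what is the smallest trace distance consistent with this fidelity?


Fuchs-van de Graaf (squared-fidelity convention): 1 - sqrt(F) <= T <= sqrt(1 - F).
Lower bound: T >= 1 - sqrt(F)
sqrt(F) = sqrt(0.844) = 0.9187
T >= 1 - 0.9187
T >= 0.0813

0.0813


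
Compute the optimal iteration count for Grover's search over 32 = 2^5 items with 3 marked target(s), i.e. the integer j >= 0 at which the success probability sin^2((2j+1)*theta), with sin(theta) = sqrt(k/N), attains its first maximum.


After j Grover iterations the success probability is P(j) = sin^2((2j+1)*theta), where sin(theta) = sqrt(k/N).
N = 2^5 = 32, k = 3
sin(theta) = sqrt(k/N) = 0.3061862178
theta = arcsin(sqrt(k/N)) = 0.3111842443 rad
P(j) reaches its first maximum when (2j+1)*theta is as close as possible to pi/2, i.e. j = round(pi/(4*theta) - 1/2).
pi/(4*theta) - 1/2 = 2.0239
(For comparison, the common estimate pi/4 * sqrt(N/k) = 2.5651; the exact maximiser is used here.)
Optimal iterations = 2

2


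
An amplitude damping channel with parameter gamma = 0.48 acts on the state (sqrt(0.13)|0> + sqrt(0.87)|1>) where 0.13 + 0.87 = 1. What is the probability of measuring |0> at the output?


For amplitude damping with parameter gamma on state sqrt(a)|0> + sqrt(b)|1>:
alpha^2 = 0.13, beta^2 = 0.87
P(|0>) = alpha^2 + gamma * beta^2
= 0.13 + 0.48 * 0.87
= 0.13 + 0.4176
= 0.5476

0.5476


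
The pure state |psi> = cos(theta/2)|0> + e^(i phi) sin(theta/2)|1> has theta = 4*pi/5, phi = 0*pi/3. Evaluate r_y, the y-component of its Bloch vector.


theta = 2.5133, phi = 0.0000
r_y = sin(theta)*sin(phi) = 0.5878 * 0.0000
r_y = 0.0000

0.0000


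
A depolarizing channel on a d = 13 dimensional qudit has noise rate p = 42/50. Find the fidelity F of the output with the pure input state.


F = (1-p) + p/d
= (1 - 0.8400) + 0.8400/13
= 0.1600 + 0.0646
= 0.2246

0.2246


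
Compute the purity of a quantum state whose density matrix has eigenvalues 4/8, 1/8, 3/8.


tr(rho^2) = sum of eigenvalues squared
= (4/8)^2 + (1/8)^2 + (3/8)^2
= (16 + 1 + 9) / 64
= 26/64
= 0.4062

0.4062


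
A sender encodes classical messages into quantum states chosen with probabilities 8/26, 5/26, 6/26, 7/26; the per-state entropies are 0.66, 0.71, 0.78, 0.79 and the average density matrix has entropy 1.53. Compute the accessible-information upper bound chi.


chi = S(rho) - sum_i p_i * S(rho_i)
Weighted entropy = 8/26 * 0.66 + 5/26 * 0.71 + 6/26 * 0.78 + 7/26 * 0.79
= 0.7323
chi = 1.53 - 0.7323
= 0.7977

0.7977


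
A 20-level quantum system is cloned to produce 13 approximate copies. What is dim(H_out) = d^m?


Output space = H^(tensor 13) where dim(H) = 20
dim = 20^13
= 400 (after 2 factors)
= 8000 (after 3 factors)
= 160000 (after 4 factors)
= 3200000 (after 5 factors)
= 64000000 (after 6 factors)
= 1280000000 (after 7 factors)
= 25600000000 (after 8 factors)
= 512000000000 (after 9 factors)
= 10240000000000 (after 10 factors)
= 204800000000000 (after 11 factors)
= 4096000000000000 (after 12 factors)
= 81920000000000000 (after 13 factors)
= 81920000000000000

81920000000000000


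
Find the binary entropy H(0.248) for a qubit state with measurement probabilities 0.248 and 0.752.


S = -p*log2(p) - (1-p)*log2(1-p)
p = 0.2480, 1-p = 0.7520
= -0.2480 * log2(0.2480) - 0.7520 * log2(0.7520)
= -(-0.4989) - (-0.3092)
= 0.8081

0.8081


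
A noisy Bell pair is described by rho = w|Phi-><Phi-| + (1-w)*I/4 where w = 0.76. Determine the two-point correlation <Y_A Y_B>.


|Phi-> = (|00> - |11>)/sqrt(2)
For the pure Bell state, <Y_A Y_B> = +1 (Bell-state Pauli correlator).
The maximally-mixed part I/4 has tr(I/4 * P tensor P) = 0 for any traceless Pauli P.
So <Y_A Y_B>_rho = w * (+1) + (1 - w) * 0
= 0.76 * (+1)
= 0.7600

0.7600


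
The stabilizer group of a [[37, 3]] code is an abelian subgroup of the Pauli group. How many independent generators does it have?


For an [[n,k]] stabilizer code:
Number of stabilizer generators = n - k
= 37 - 3
= 34

34


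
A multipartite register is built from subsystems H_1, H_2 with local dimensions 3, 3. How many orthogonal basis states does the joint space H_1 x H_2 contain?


dim(H_1 x H_2) = 3 * 3
= 9

9


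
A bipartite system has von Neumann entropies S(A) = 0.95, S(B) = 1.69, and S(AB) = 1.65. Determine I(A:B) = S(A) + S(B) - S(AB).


I(A:B) = S(A) + S(B) - S(AB)
= 0.95 + 1.69 - 1.65
= 0.9900

0.9900


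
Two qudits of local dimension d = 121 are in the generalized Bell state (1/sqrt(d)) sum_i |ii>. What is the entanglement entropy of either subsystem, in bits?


For a maximally entangled state in d x d:
S = log2(d) = log2(121)
= 6.9189

6.9189


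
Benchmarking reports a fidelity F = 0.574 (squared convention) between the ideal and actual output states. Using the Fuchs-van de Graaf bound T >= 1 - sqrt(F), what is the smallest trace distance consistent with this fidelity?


Fuchs-van de Graaf (squared-fidelity convention): 1 - sqrt(F) <= T <= sqrt(1 - F).
Lower bound: T >= 1 - sqrt(F)
sqrt(F) = sqrt(0.574) = 0.7576
T >= 1 - 0.7576
T >= 0.2424

0.2424


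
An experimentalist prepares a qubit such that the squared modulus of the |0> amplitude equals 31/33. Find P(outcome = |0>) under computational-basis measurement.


|alpha|^2 = 31/33 = 0.9394
|beta|^2 = 1 - 31/33 = 2/33 = 0.0606
P(|0>) = |alpha|^2 = 0.9394

0.9394
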